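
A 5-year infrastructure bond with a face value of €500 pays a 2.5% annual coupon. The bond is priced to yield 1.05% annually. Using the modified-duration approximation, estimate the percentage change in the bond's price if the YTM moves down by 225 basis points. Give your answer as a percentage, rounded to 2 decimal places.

Periodic yield y = 0.0105. Modified duration first:
  t   CF        PV=CF/(1+0.0105)^t    t·PV
  1        12.50        12.3701        12.3701
  2        12.50        12.2416        24.4832
  3        12.50        12.1144        36.3431
  4        12.50        11.9885        47.9540
  5       512.50       486.4210     2,432.1048
  Σ                    535.1355     2,553.2552
P = 535.1355; D_Mac = 4.77123 yrs; D_mod = 4.77123/(1+0.0105) = 4.72165 yrs.
ΔP/P ≈ -D_mod · Δy = -4.72165 × (-0.0225) = +0.106237 = +10.6237%.

+10.62%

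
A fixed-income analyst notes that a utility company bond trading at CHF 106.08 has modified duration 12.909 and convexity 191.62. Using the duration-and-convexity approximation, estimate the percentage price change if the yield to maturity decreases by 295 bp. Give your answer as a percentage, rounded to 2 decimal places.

+46.42%

Duration effect: -D_mod·Δy = -12.909 × (-0.0295) = +0.3808155
Convexity effect: ½·C·(Δy)² = 0.5 × 191.62 × (-0.0295)² = +0.0833786525
ΔP/P ≈ +0.3808155 + 0.0833786525 = +0.4641941525
= +46.41941525%.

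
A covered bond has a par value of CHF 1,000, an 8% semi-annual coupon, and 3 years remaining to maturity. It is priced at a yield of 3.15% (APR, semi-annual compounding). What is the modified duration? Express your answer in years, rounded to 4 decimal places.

Periodic yield y = 0.01575. First find Macaulay duration:
  t   CF        PV=CF/(1+0.01575)^t    t·PV
  1        40.00        39.3798        39.3798
  2        40.00        38.7692        77.5383
  3        40.00        38.1680       114.5040
  4        40.00        37.5762       150.3047
  5        40.00        36.9935       184.9677
  6     1,040.00       946.9180     5,681.5078
  Σ                  1,137.8046     6,248.2023
P = 1,137.8046; Macaulay duration = 6,248.2023 / 1,137.8046 = 5.49145 half-year periods = 2.74573 years.
Modified duration = D_Mac / (1 + y) = 2.74573 / 1.01575 = 2.70315 years.

2.7032 years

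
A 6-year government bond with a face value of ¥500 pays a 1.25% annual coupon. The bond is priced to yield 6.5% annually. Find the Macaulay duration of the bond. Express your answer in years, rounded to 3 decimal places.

Periodic yield y = 0.065. Discount each cash flow and weight by its year:
  t   CF        PV=CF/(1+0.065)^t    t·PV
  1         6.25         5.8685         5.8685
  2         6.25         5.5104        11.0207
  3         6.25         5.1741        15.5222
  4         6.25         4.8583        19.4331
  5         6.25         4.5618        22.8088
  6       506.25       346.9504     2,081.7024
  Σ                    372.9234     2,156.3557
Price P = Σ PV = 372.9234.
Macaulay duration = Σ(t·PV) / P = 2,156.3557 / 372.9234 = 5.78230 years.

5.782 years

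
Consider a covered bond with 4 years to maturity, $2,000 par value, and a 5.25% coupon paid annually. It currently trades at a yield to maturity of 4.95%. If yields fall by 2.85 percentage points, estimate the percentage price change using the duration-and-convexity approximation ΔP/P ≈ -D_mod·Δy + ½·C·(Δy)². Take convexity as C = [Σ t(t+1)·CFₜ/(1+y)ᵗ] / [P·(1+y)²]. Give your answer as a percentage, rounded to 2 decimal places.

With y = 0.0495:
  t   CF        PV=CF/(1+0.0495)^t    t·PV        t(t+1)·PV
  1       105.00       100.0476       100.0476         200.0953
  2       105.00        95.3289       190.6577         571.9732
  3       105.00        90.8326       272.4979       1,089.9918
  4     2,105.00     1,735.0913     6,940.3651      34,701.8257
  Σ                  2,021.3004     7,503.5684      36,563.8859
P = 2,021.3004; D_Mac = 3.71225 yrs; D_mod = 3.53716 yrs; C = 16.42315.
Duration effect: -3.53716 × (-0.0285) = +0.100809
Convexity effect: 0.5 × 16.42315 × (-0.0285)² = +0.0066699
ΔP/P ≈ +0.100809 + 0.0066699 = +0.107479 = +10.7479%.

+10.75%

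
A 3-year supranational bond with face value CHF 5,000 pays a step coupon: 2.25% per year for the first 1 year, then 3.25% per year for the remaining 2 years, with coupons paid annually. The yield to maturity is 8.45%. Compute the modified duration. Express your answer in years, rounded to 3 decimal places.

2.692 years

Periodic yield y = 0.0845. First find Macaulay duration:
  t   CF        PV=CF/(1+0.0845)^t    t·PV
  1       112.50       103.7344       103.7344
  2       162.50       138.1638       276.3276
  3     5,162.50     4,047.3559    12,142.0677
  Σ                  4,289.2541    12,522.1297
P = 4,289.2541; Macaulay duration = 12,522.1297 / 4,289.2541 = 2.91942 years.
Modified duration = D_Mac / (1 + y) = 2.91942 / 1.0845 = 2.69195 years.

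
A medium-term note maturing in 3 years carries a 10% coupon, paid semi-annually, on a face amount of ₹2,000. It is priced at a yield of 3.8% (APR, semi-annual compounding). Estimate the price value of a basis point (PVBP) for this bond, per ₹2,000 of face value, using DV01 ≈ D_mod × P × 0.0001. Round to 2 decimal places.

Periodic yield y = 0.019.
  t   CF        PV=CF/(1+0.019)^t    t·PV
  1       100.00        98.1354        98.1354
  2       100.00        96.3056       192.6112
  3       100.00        94.5099       283.5298
  4       100.00        92.7477       370.9909
  5       100.00        91.0184       455.0919
  6     2,100.00     1,875.7467    11,254.4802
  Σ                  2,348.4638    12,654.8394
P = 2,348.4638; D_Mac = 5.38856 half-year periods = 2.69428 yrs; D_mod = 2.64404 yrs.
DV01 ≈ 2.64404 × 2,348.4638 × 0.0001 = 0.620944.

₹0.62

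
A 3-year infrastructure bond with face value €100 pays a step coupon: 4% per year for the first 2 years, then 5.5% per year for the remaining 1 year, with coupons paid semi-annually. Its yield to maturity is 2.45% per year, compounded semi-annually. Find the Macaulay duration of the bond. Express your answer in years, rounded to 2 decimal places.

2.86 years

Periodic yield y = 0.01225. Discount each cash flow and weight by its period:
  t   CF        PV=CF/(1+0.01225)^t    t·PV
  1         2.00         1.9758         1.9758
  2         2.00         1.9519         3.9038
  3         2.00         1.9283         5.7848
  4         2.00         1.9049         7.6197
  5         2.75         2.5876        12.9379
  6       102.75        95.5114       573.0683
  Σ                    105.8598       605.2903
Price P = Σ PV = 105.8598.
Macaulay duration = Σ(t·PV) / P = 605.2903 / 105.8598 = 5.71785 half-year periods.
In years: 5.71785 / 2 = 2.85892 years.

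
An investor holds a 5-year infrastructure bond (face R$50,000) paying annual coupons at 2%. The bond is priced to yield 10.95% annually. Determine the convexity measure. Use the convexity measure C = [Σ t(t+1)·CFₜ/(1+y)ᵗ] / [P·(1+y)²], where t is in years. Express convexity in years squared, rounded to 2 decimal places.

With y = 0.1095:
  t   CF        PV=CF/(1+0.1095)^t    t·PV        t(t+1)·PV
  1     1,000.00       901.3069       901.3069       1,802.6138
  2     1,000.00       812.3541     1,624.7082       4,874.1247
  3     1,000.00       732.1804     2,196.5411       8,786.1644
  4     1,000.00       659.9192     2,639.6769      13,198.3843
  5    51,000.00    30,334.2767   151,671.3833     910,028.2995
  Σ                 33,440.0372   159,033.6164     938,689.5868
P = 33,440.0372.
Convexity = Σ t(t+1)·PV / [P·(1+y)²] = 938,689.5868 / (33,440.0372 × 1.230990) = 22.80345.

22.80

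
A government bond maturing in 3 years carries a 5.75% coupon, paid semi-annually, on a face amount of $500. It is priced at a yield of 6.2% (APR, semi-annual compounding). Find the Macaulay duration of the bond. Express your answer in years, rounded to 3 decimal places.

2.797 years

Periodic yield y = 0.031. Discount each cash flow and weight by its period:
  t   CF        PV=CF/(1+0.031)^t    t·PV
  1       14.375        13.9428        13.9428
  2       14.375        13.5235        27.0471
  3       14.375        13.1169        39.3508
  4       14.375        12.7225        50.8901
  5       14.375        12.3400        61.6999
  6      514.375       428.2801     2,569.6804
  Σ                    493.9258     2,762.6110
Price P = Σ PV = 493.9258.
Macaulay duration = Σ(t·PV) / P = 2,762.6110 / 493.9258 = 5.59317 half-year periods.
In years: 5.59317 / 2 = 2.79659 years.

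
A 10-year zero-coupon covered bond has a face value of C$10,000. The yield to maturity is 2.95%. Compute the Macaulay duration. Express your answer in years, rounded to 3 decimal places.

A zero-coupon bond has a single cash flow at maturity, so its Macaulay duration equals its maturity: 10 years.

10.000 years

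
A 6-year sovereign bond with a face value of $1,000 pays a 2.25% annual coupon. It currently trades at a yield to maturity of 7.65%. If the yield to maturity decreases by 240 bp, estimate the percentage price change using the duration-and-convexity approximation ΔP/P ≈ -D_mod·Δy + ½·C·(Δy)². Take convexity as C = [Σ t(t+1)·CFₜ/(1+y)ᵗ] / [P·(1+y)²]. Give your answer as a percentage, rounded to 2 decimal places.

+13.48%

With y = 0.0765:
  t   CF        PV=CF/(1+0.0765)^t    t·PV        t(t+1)·PV
  1        22.50        20.9011        20.9011          41.8021
  2        22.50        19.4158        38.8315         116.4946
  3        22.50        18.0360        54.1080         216.4321
  4        22.50        16.7543        67.0172         335.0861
  5        22.50        15.5637        77.8184         466.9105
  6     1,022.50       657.0208     3,942.1247      27,594.8732
  Σ                    747.6916     4,200.8010      28,771.5985
P = 747.6916; D_Mac = 5.61836 yrs; D_mod = 5.21910 yrs; C = 33.20576.
Duration effect: -5.21910 × (-0.024) = +0.125258
Convexity effect: 0.5 × 33.20576 × (-0.024)² = +0.0095633
ΔP/P ≈ +0.125258 + 0.0095633 = +0.134822 = +13.4822%.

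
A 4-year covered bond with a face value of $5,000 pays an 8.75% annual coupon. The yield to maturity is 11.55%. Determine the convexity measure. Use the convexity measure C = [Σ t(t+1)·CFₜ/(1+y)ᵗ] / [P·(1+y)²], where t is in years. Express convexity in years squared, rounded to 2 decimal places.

With y = 0.1155:
  t   CF        PV=CF/(1+0.1155)^t    t·PV        t(t+1)·PV
  1       437.50       392.2008       392.2008         784.4016
  2       437.50       351.5919       703.1839       2,109.5516
  3       437.50       315.1878       945.5633       3,782.2530
  4     5,437.50     3,511.7288    14,046.9153      70,234.5764
  Σ                  4,570.7093    16,087.8632      76,910.7826
P = 4,570.7093.
Convexity = Σ t(t+1)·PV / [P·(1+y)²] = 76,910.7826 / (4,570.7093 × 1.244340) = 13.52273.

13.52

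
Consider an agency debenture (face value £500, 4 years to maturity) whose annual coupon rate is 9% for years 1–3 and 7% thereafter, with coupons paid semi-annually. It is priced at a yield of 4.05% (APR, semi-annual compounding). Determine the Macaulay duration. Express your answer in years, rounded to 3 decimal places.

3.494 years

Periodic yield y = 0.02025. Discount each cash flow and weight by its period:
  t   CF        PV=CF/(1+0.02025)^t    t·PV
  1        22.50        22.0534        22.0534
  2        22.50        21.6157        43.2314
  3        22.50        21.1867        63.5600
  4        22.50        20.7662        83.0646
  5        22.50        20.3540       101.7699
  6        22.50        19.9500       119.7000
  7        17.50        15.2087       106.4608
  8       517.50       440.8162     3,526.5294
  Σ                    581.9508     4,066.3697
Price P = Σ PV = 581.9508.
Macaulay duration = Σ(t·PV) / P = 4,066.3697 / 581.9508 = 6.98748 half-year periods.
In years: 6.98748 / 2 = 3.49374 years.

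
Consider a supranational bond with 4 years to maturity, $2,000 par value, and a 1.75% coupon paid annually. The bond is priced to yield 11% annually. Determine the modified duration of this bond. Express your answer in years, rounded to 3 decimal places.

3.492 years

Periodic yield y = 0.11. First find Macaulay duration:
  t   CF        PV=CF/(1+0.11)^t    t·PV
  1        35.00        31.5315        31.5315
  2        35.00        28.4068        56.8136
  3        35.00        25.5917        76.7751
  4     2,035.00     1,340.5175     5,362.0701
  Σ                  1,426.0475     5,527.1903
P = 1,426.0475; Macaulay duration = 5,527.1903 / 1,426.0475 = 3.87588 years.
Modified duration = D_Mac / (1 + y) = 3.87588 / 1.11 = 3.49178 years.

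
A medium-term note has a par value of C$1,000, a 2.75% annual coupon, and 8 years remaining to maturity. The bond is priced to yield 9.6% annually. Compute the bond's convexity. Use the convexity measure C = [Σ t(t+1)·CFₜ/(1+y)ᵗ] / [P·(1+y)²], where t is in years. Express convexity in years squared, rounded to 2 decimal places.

With y = 0.096:
  t   CF        PV=CF/(1+0.096)^t    t·PV        t(t+1)·PV
  1        27.50        25.0912        25.0912          50.1825
  2        27.50        22.8935        45.7869         137.3608
  3        27.50        20.8882        62.6646         250.6584
  4        27.50        19.0586        76.2343         381.1715
  5        27.50        17.3892        86.9461         521.6764
  6        27.50        15.8661        95.1964         666.3749
  7        27.50        14.4763       101.3344         810.6751
  8     1,027.50       493.5116     3,948.0931      35,532.8378
  Σ                    629.1747     4,441.3471      38,350.9375
P = 629.1747.
Convexity = Σ t(t+1)·PV / [P·(1+y)²] = 38,350.9375 / (629.1747 × 1.201216) = 50.74387.

50.74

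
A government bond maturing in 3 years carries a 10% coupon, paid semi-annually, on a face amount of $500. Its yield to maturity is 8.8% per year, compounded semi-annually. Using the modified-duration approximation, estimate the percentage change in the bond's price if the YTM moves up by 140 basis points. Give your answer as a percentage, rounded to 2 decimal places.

Periodic yield y = 0.044. Modified duration first:
  t   CF        PV=CF/(1+0.044)^t    t·PV
  1        25.00        23.9464        23.9464
  2        25.00        22.9371        45.8743
  3        25.00        21.9704        65.9113
  4        25.00        21.0445        84.1779
  5        25.00        20.1575       100.7877
  6       525.00       405.4677     2,432.8065
  Σ                    515.5237     2,753.5039
P = 515.5237; D_Mac = 5.34118 half-year periods = 2.67059 yrs; D_mod = 2.67059/(1+0.044) = 2.55804 yrs.
ΔP/P ≈ -D_mod · Δy = -2.55804 × (+0.014) = -0.035812 = -3.5812%.

-3.58%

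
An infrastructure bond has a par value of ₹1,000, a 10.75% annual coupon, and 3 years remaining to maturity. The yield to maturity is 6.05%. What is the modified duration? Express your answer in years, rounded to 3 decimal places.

2.579 years

Periodic yield y = 0.0605. First find Macaulay duration:
  t   CF        PV=CF/(1+0.0605)^t    t·PV
  1       107.50       101.3673       101.3673
  2       107.50        95.5844       191.1688
  3     1,107.50       928.5637     2,785.6912
  Σ                  1,125.5154     3,078.2273
P = 1,125.5154; Macaulay duration = 3,078.2273 / 1,125.5154 = 2.73495 years.
Modified duration = D_Mac / (1 + y) = 2.73495 / 1.0605 = 2.57892 years.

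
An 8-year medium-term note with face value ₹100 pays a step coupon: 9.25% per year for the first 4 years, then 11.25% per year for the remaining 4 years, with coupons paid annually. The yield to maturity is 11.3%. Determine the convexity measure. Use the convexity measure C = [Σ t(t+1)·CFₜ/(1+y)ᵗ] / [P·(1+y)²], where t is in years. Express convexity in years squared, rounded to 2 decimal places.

38.02

With y = 0.113:
  t   CF        PV=CF/(1+0.113)^t    t·PV        t(t+1)·PV
  1         9.25         8.3109         8.3109          16.6217
  2         9.25         7.4671        14.9342          44.8025
  3         9.25         6.7090        20.1269          80.5077
  4         9.25         6.0278        24.1113         120.5566
  5        11.25         6.5868        32.9342         197.6050
  6        11.25         5.9181        35.5085         248.5598
  7        11.25         5.3172        37.2207         297.7655
  8       111.25        47.2431       377.9451       3,401.5057
  Σ                     93.5801       551.0918       4,407.9246
P = 93.5801.
Convexity = Σ t(t+1)·PV / [P·(1+y)²] = 4,407.9246 / (93.5801 × 1.238769) = 38.02423.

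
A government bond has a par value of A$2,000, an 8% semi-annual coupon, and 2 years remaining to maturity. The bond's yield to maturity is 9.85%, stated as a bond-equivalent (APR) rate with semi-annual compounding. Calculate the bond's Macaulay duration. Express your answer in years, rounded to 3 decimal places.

1.885 years

Periodic yield y = 0.04925. Discount each cash flow and weight by its period:
  t   CF        PV=CF/(1+0.04925)^t    t·PV
  1        80.00        76.2449        76.2449
  2        80.00        72.6661       145.3323
  3        80.00        69.2553       207.7659
  4     2,080.00     1,716.1191     6,864.4764
  Σ                  1,934.2855     7,293.8195
Price P = Σ PV = 1,934.2855.
Macaulay duration = Σ(t·PV) / P = 7,293.8195 / 1,934.2855 = 3.77081 half-year periods.
In years: 3.77081 / 2 = 1.88540 years.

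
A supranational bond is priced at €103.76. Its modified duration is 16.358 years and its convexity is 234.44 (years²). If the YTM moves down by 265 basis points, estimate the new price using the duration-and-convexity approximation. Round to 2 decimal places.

Duration effect: -D_mod·Δy = -16.358 × (-0.0265) = +0.433487
Convexity effect: ½·C·(Δy)² = 0.5 × 234.44 × (-0.0265)² = +0.082317745
ΔP/P ≈ +0.433487 + 0.082317745 = +0.515804745
New price ≈ 103.76 × (1 + 0.515804745) = 157.2799003412.

€157.28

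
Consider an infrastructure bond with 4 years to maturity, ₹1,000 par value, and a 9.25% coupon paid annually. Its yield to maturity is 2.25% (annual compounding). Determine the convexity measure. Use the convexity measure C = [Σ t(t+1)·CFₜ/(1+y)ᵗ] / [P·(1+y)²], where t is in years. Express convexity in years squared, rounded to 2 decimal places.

16.44

With y = 0.0225:
  t   CF        PV=CF/(1+0.0225)^t    t·PV        t(t+1)·PV
  1        92.50        90.4645        90.4645         180.9291
  2        92.50        88.4739       176.9478         530.8433
  3        92.50        86.5270       259.5811       1,038.3243
  4     1,092.50       999.4664     3,997.8654      19,989.3271
  Σ                  1,264.9318     4,524.8588      21,739.4238
P = 1,264.9318.
Convexity = Σ t(t+1)·PV / [P·(1+y)²] = 21,739.4238 / (1,264.9318 × 1.045506) = 16.43820.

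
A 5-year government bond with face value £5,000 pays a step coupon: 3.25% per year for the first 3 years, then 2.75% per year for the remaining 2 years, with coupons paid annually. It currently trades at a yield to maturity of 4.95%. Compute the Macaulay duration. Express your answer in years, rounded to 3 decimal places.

Periodic yield y = 0.0495. Discount each cash flow and weight by its year:
  t   CF        PV=CF/(1+0.0495)^t    t·PV
  1       162.50       154.8356       154.8356
  2       162.50       147.5328       295.0655
  3       162.50       140.5743       421.7230
  4       137.50       113.3373       453.3493
  5     5,137.50     4,034.9636    20,174.8180
  Σ                  4,591.2436    21,499.7914
Price P = Σ PV = 4,591.2436.
Macaulay duration = Σ(t·PV) / P = 21,499.7914 / 4,591.2436 = 4.68278 years.

4.683 years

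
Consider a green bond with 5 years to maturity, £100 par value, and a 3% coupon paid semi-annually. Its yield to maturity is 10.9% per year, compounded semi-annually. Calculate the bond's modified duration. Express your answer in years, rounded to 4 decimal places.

4.3635 years

Periodic yield y = 0.0545. First find Macaulay duration:
  t   CF        PV=CF/(1+0.0545)^t    t·PV
  1         1.50         1.4225         1.4225
  2         1.50         1.3490         2.6979
  3         1.50         1.2792         3.8377
  4         1.50         1.2131         4.8525
  5         1.50         1.1504         5.7521
  6         1.50         1.0910         6.5458
  7         1.50         1.0346         7.2421
  8         1.50         0.9811         7.8489
  9         1.50         0.9304         8.3736
  10      101.50        59.7036       597.0356
  Σ                     70.1548       645.6087
P = 70.1548; Macaulay duration = 645.6087 / 70.1548 = 9.20263 half-year periods = 4.60131 years.
Modified duration = D_Mac / (1 + y) = 4.60131 / 1.0545 = 4.36350 years.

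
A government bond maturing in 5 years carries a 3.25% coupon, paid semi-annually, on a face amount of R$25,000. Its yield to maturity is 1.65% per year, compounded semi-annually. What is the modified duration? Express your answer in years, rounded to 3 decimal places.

4.632 years

Periodic yield y = 0.00825. First find Macaulay duration:
  t   CF        PV=CF/(1+0.00825)^t    t·PV
  1       406.25       402.9259       402.9259
  2       406.25       399.6289       799.2578
  3       406.25       396.3590     1,189.0769
  4       406.25       393.1158     1,572.4630
  5       406.25       389.8991     1,949.4954
  6       406.25       386.7087     2,320.2525
  7       406.25       383.5445     2,684.8115
  8       406.25       380.4061     3,043.2492
  9       406.25       377.2935     3,395.6413
  10   25,406.25    23,402.2848   234,022.8481
  Σ                 26,912.1663   251,380.0216
P = 26,912.1663; Macaulay duration = 251,380.0216 / 26,912.1663 = 9.34076 half-year periods = 4.67038 years.
Modified duration = D_Mac / (1 + y) = 4.67038 / 1.00825 = 4.63216 years.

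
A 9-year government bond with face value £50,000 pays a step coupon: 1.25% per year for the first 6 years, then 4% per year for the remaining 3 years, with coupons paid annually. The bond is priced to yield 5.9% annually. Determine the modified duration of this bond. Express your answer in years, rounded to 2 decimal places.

Periodic yield y = 0.059. First find Macaulay duration:
  t   CF        PV=CF/(1+0.059)^t    t·PV
  1       625.00       590.1794       590.1794
  2       625.00       557.2988     1,114.5976
  3       625.00       526.2500     1,578.7501
  4       625.00       496.9311     1,987.7244
  5       625.00       469.2456     2,346.2280
  6       625.00       443.1026     2,658.6153
  7     2,000.00     1,338.9312     9,372.5187
  8     2,000.00     1,264.3354    10,114.6836
  9    52,000.00    31,041.2858   279,371.5724
  Σ                 36,727.5600   309,134.8695
P = 36,727.5600; Macaulay duration = 309,134.8695 / 36,727.5600 = 8.41697 years.
Modified duration = D_Mac / (1 + y) = 8.41697 / 1.059 = 7.94804 years.

7.95 years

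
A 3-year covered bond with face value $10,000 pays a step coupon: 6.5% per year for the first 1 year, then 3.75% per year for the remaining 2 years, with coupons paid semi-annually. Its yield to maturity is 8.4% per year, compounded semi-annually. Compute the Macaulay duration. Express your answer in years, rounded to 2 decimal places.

Periodic yield y = 0.042. Discount each cash flow and weight by its period:
  t   CF        PV=CF/(1+0.042)^t    t·PV
  1       325.00       311.9002       311.9002
  2       325.00       299.3284       598.6568
  3       187.50       165.7288       497.1865
  4       187.50       159.0488       636.1952
  5       187.50       152.6380       763.1900
  6    10,187.50     7,959.0514    47,754.3082
  Σ                  9,047.6956    50,561.4370
Price P = Σ PV = 9,047.6956.
Macaulay duration = Σ(t·PV) / P = 50,561.4370 / 9,047.6956 = 5.58832 half-year periods.
In years: 5.58832 / 2 = 2.79416 years.

2.79 years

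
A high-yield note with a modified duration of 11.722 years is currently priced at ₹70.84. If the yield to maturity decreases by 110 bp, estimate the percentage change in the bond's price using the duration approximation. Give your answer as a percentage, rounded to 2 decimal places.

Duration approximation: ΔP/P ≈ -D_mod · Δy = -11.722 × (-0.011) = +0.128942.
As a percentage: +12.8942%.

+12.89%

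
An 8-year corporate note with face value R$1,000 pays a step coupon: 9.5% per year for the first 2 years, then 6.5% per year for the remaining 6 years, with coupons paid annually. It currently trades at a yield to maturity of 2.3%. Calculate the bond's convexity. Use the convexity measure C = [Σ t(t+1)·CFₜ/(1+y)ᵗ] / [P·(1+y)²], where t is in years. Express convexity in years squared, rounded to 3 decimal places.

51.785

With y = 0.023:
  t   CF        PV=CF/(1+0.023)^t    t·PV        t(t+1)·PV
  1        95.00        92.8641        92.8641         185.7283
  2        95.00        90.7763       181.5525         544.6576
  3        65.00        60.7137       182.1410         728.5640
  4        65.00        59.3486       237.3946       1,186.9729
  5        65.00        58.0143       290.0716       1,740.4295
  6        65.00        56.7100       340.2599       2,381.8195
  7        65.00        55.4350       388.0449       3,104.3591
  8     1,065.00       887.8601     7,102.8808      63,925.9270
  Σ                  1,361.7221     8,815.2094      73,798.4579
P = 1,361.7221.
Convexity = Σ t(t+1)·PV / [P·(1+y)²] = 73,798.4579 / (1,361.7221 × 1.046529) = 51.78542.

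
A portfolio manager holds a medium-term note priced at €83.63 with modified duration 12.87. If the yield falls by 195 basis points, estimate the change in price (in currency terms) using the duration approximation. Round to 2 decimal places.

Duration approximation: ΔP/P ≈ -D_mod · Δy = -12.87 × (-0.0195) = +0.250965.
ΔP ≈ 83.63 × (+0.250965) = +20.98820295.

+€20.99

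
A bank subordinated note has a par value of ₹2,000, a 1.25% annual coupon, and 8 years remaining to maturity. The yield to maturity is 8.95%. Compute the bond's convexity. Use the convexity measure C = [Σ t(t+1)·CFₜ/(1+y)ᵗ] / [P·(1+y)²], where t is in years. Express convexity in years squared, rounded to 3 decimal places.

55.929

With y = 0.0895:
  t   CF        PV=CF/(1+0.0895)^t    t·PV        t(t+1)·PV
  1        25.00        22.9463        22.9463          45.8926
  2        25.00        21.0613        42.1226         126.3679
  3        25.00        19.3312        57.9935         231.9741
  4        25.00        17.7432        70.9727         354.8633
  5        25.00        16.2856        81.4280         488.5681
  6        25.00        14.9478        89.6867         627.8066
  7        25.00        13.7199        96.0390         768.3116
  8     2,025.00     1,020.0164     8,160.1311      73,441.1802
  Σ                  1,146.0516     8,621.3199      76,084.9644
P = 1,146.0516.
Convexity = Σ t(t+1)·PV / [P·(1+y)²] = 76,084.9644 / (1,146.0516 × 1.187010) = 55.92941.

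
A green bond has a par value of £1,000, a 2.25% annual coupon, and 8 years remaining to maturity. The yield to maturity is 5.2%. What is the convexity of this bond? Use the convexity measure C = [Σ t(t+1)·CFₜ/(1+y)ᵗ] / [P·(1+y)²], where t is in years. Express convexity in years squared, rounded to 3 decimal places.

With y = 0.052:
  t   CF        PV=CF/(1+0.052)^t    t·PV        t(t+1)·PV
  1        22.50        21.3878        21.3878          42.7757
  2        22.50        20.3306        40.6613         121.9838
  3        22.50        19.3257        57.9771         231.9084
  4        22.50        18.3704        73.4818         367.4088
  5        22.50        17.4624        87.3120         523.8719
  6        22.50        16.5992        99.5954         697.1679
  7        22.50        15.7787       110.4512         883.6095
  8     1,022.50       681.6123     5,452.8981      49,076.0833
  Σ                    810.8673     5,943.7647      51,944.8092
P = 810.8673.
Convexity = Σ t(t+1)·PV / [P·(1+y)²] = 51,944.8092 / (810.8673 × 1.106704) = 57.88432.

57.884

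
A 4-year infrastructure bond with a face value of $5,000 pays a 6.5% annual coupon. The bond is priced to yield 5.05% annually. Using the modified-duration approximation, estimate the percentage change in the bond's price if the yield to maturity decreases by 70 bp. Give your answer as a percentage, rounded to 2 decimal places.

+2.44%

Periodic yield y = 0.0505. Modified duration first:
  t   CF        PV=CF/(1+0.0505)^t    t·PV
  1       325.00       309.3765       309.3765
  2       325.00       294.5040       589.0081
  3       325.00       280.3465       841.0396
  4     5,325.00     4,372.5560    17,490.2242
  Σ                  5,256.7831    19,229.6484
P = 5,256.7831; D_Mac = 3.65806 yrs; D_mod = 3.65806/(1+0.0505) = 3.48221 yrs.
ΔP/P ≈ -D_mod · Δy = -3.48221 × (-0.007) = +0.024375 = +2.4375%.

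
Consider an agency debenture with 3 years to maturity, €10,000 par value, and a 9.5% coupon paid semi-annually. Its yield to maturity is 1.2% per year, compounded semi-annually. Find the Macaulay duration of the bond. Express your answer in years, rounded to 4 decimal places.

2.7176 years

Periodic yield y = 0.006. Discount each cash flow and weight by its period:
  t   CF        PV=CF/(1+0.006)^t    t·PV
  1       475.00       472.1670       472.1670
  2       475.00       469.3509       938.7018
  3       475.00       466.5516     1,399.6547
  4       475.00       463.7690     1,855.0759
  5       475.00       461.0030     2,305.0148
  6    10,475.00    10,105.6941    60,634.1645
  Σ                 12,438.5355    67,604.7787
Price P = Σ PV = 12,438.5355.
Macaulay duration = Σ(t·PV) / P = 67,604.7787 / 12,438.5355 = 5.43511 half-year periods.
In years: 5.43511 / 2 = 2.71755 years.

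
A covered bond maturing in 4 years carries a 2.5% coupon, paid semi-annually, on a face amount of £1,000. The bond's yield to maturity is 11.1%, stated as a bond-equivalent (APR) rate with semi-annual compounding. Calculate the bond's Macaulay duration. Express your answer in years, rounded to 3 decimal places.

Periodic yield y = 0.0555. Discount each cash flow and weight by its period:
  t   CF        PV=CF/(1+0.0555)^t    t·PV
  1        12.50        11.8427        11.8427
  2        12.50        11.2200        22.4400
  3        12.50        10.6300        31.8901
  4        12.50        10.0711        40.2844
  5        12.50         9.5415        47.7077
  6        12.50         9.0398        54.2390
  7        12.50         8.5645        59.9515
  8     1,012.50       657.2478     5,257.9823
  Σ                    728.1576     5,526.3379
Price P = Σ PV = 728.1576.
Macaulay duration = Σ(t·PV) / P = 5,526.3379 / 728.1576 = 7.58948 half-year periods.
In years: 7.58948 / 2 = 3.79474 years.

3.795 years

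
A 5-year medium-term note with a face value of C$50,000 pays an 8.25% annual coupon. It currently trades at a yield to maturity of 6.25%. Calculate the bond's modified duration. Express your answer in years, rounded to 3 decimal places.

4.070 years

Periodic yield y = 0.0625. First find Macaulay duration:
  t   CF        PV=CF/(1+0.0625)^t    t·PV
  1     4,125.00     3,882.3529     3,882.3529
  2     4,125.00     3,653.9792     7,307.9585
  3     4,125.00     3,439.0393    10,317.1179
  4     4,125.00     3,236.7429    12,946.9714
  5    54,125.00    39,971.7549   199,858.7745
  Σ                 54,183.8692   234,313.1752
P = 54,183.8692; Macaulay duration = 234,313.1752 / 54,183.8692 = 4.32441 years.
Modified duration = D_Mac / (1 + y) = 4.32441 / 1.0625 = 4.07003 years.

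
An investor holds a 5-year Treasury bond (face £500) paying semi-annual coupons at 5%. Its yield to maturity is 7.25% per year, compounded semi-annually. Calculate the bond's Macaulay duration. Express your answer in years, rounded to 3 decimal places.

Periodic yield y = 0.03625. Discount each cash flow and weight by its period:
  t   CF        PV=CF/(1+0.03625)^t    t·PV
  1        12.50        12.0627        12.0627
  2        12.50        11.6407        23.2815
  3        12.50        11.2335        33.7006
  4        12.50        10.8406        43.3623
  5        12.50        10.4613        52.3067
  6        12.50        10.0954        60.5723
  7        12.50         9.7422        68.1956
  8        12.50         9.4014        75.2114
  9        12.50         9.0725        81.6529
  10      512.50       358.9620     3,589.6197
  Σ                    453.5125     4,039.9656
Price P = Σ PV = 453.5125.
Macaulay duration = Σ(t·PV) / P = 4,039.9656 / 453.5125 = 8.90817 half-year periods.
In years: 8.90817 / 2 = 4.45408 years.

4.454 years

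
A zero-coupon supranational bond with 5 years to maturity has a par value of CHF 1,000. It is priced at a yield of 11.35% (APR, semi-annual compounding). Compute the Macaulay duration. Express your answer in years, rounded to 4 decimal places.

A zero-coupon bond has a single cash flow at maturity, so its Macaulay duration equals its maturity: 5 years.
(Equivalently: 10 semi-annual periods ÷ 2 = 5 years.)

5.0000 years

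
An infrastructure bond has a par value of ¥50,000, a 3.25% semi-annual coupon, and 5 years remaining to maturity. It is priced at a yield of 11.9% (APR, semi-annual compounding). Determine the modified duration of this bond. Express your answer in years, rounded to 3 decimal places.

Periodic yield y = 0.0595. First find Macaulay duration:
  t   CF        PV=CF/(1+0.0595)^t    t·PV
  1       812.50       766.8712       766.8712
  2       812.50       723.8048     1,447.6096
  3       812.50       683.1569     2,049.4708
  4       812.50       644.7918     2,579.1673
  5       812.50       608.5812     3,042.9062
  6       812.50       574.4042     3,446.4252
  7       812.50       542.1465     3,795.0254
  8       812.50       511.7003     4,093.6025
  9       812.50       482.9640     4,346.6756
  10   50,812.50    28,507.6194   285,076.1943
  Σ                 34,046.0403   310,643.9481
P = 34,046.0403; Macaulay duration = 310,643.9481 / 34,046.0403 = 9.12423 half-year periods = 4.56212 years.
Modified duration = D_Mac / (1 + y) = 4.56212 / 1.0595 = 4.30591 years.

4.306 years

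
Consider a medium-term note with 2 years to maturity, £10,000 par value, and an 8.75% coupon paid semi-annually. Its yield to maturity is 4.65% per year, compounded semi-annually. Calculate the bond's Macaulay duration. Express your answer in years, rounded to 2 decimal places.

1.88 years

Periodic yield y = 0.02325. Discount each cash flow and weight by its period:
  t   CF        PV=CF/(1+0.02325)^t    t·PV
  1       437.50       427.5592       427.5592
  2       437.50       417.8444       835.6887
  3       437.50       408.3502     1,225.0507
  4    10,437.50     9,520.7130    38,082.8521
  Σ                 10,774.4669    40,571.1508
Price P = Σ PV = 10,774.4669.
Macaulay duration = Σ(t·PV) / P = 40,571.1508 / 10,774.4669 = 3.76549 half-year periods.
In years: 3.76549 / 2 = 1.88275 years.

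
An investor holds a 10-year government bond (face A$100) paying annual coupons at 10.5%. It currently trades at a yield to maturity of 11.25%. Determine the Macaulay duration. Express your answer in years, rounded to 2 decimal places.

6.57 years

Periodic yield y = 0.1125. Discount each cash flow and weight by its year:
  t   CF        PV=CF/(1+0.1125)^t    t·PV
  1        10.50         9.4382         9.4382
  2        10.50         8.4838        16.9676
  3        10.50         7.6259        22.8776
  4        10.50         6.8547        27.4188
  5        10.50         6.1615        30.8077
  6        10.50         5.5385        33.2308
  7        10.50         4.9784        34.8487
  8        10.50         4.4750        35.7997
  9        10.50         4.0224        36.2019
  10      110.50        38.0507       380.5065
  Σ                     95.6290       628.0975
Price P = Σ PV = 95.6290.
Macaulay duration = Σ(t·PV) / P = 628.0975 / 95.6290 = 6.56807 years.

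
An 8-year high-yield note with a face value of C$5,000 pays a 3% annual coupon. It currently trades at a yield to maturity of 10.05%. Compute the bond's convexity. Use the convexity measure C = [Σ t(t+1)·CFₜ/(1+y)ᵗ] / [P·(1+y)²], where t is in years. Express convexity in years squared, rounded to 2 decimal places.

49.55

With y = 0.1005:
  t   CF        PV=CF/(1+0.1005)^t    t·PV        t(t+1)·PV
  1       150.00       136.3017       136.3017         272.6034
  2       150.00       123.8543       247.7086         743.1259
  3       150.00       112.5437       337.6310       1,350.5242
  4       150.00       102.2660       409.0638       2,045.3191
  5       150.00        92.9268       464.6340       2,787.8043
  6       150.00        84.4405       506.6432       3,546.5025
  7       150.00        76.7292       537.1047       4,296.8378
  8     5,150.00     2,393.7944    19,150.3555     172,353.1997
  Σ                  3,122.8567    21,789.4427     187,395.9168
P = 3,122.8567.
Convexity = Σ t(t+1)·PV / [P·(1+y)²] = 187,395.9168 / (3,122.8567 × 1.211100) = 49.54821.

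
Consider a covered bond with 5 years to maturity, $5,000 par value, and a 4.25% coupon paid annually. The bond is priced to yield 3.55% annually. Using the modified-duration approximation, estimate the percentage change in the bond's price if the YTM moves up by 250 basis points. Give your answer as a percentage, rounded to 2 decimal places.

-11.14%

Periodic yield y = 0.0355. Modified duration first:
  t   CF        PV=CF/(1+0.0355)^t    t·PV
  1       212.50       205.2149       205.2149
  2       212.50       198.1795       396.3590
  3       212.50       191.3853       574.1560
  4       212.50       184.8241       739.2963
  5     5,212.50     4,378.1995    21,890.9977
  Σ                  5,157.8033    23,806.0238
P = 5,157.8033; D_Mac = 4.61554 yrs; D_mod = 4.61554/(1+0.0355) = 4.45730 yrs.
ΔP/P ≈ -D_mod · Δy = -4.45730 × (+0.025) = -0.111433 = -11.1433%.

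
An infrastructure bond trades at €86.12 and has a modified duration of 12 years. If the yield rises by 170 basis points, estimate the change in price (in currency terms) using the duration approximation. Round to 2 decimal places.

-€17.57

Duration approximation: ΔP/P ≈ -D_mod · Δy = -12 × (+0.017) = -0.204000.
ΔP ≈ 86.12 × (-0.204000) = -17.56848.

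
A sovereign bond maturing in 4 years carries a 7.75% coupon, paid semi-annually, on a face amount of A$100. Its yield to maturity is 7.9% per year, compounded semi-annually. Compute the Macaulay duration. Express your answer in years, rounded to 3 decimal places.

3.513 years

Periodic yield y = 0.0395. Discount each cash flow and weight by its period:
  t   CF        PV=CF/(1+0.0395)^t    t·PV
  1        3.875         3.7278         3.7278
  2        3.875         3.5861         7.1722
  3        3.875         3.4498        10.3495
  4        3.875         3.3187        13.2750
  5        3.875         3.1926        15.9632
  6        3.875         3.0713        18.4279
  7        3.875         2.9546        20.6823
  8      103.875        76.1930       609.5440
  Σ                     99.4940       699.1418
Price P = Σ PV = 99.4940.
Macaulay duration = Σ(t·PV) / P = 699.1418 / 99.4940 = 7.02697 half-year periods.
In years: 7.02697 / 2 = 3.51349 years.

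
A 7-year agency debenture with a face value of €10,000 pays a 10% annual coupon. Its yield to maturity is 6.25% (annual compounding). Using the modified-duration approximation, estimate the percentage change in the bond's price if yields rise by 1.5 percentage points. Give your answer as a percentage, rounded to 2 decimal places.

-7.79%

Periodic yield y = 0.0625. Modified duration first:
  t   CF        PV=CF/(1+0.0625)^t    t·PV
  1     1,000.00       941.1765       941.1765
  2     1,000.00       885.8131     1,771.6263
  3     1,000.00       833.7065     2,501.1195
  4     1,000.00       784.6649     3,138.6597
  5     1,000.00       738.5082     3,692.5409
  6     1,000.00       695.0665     4,170.3991
  7    11,000.00     7,195.9828    50,371.8793
  Σ                 12,074.9185    66,587.4013
P = 12,074.9185; D_Mac = 5.51452 yrs; D_mod = 5.51452/(1+0.0625) = 5.19014 yrs.
ΔP/P ≈ -D_mod · Δy = -5.19014 × (+0.015) = -0.077852 = -7.7852%.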